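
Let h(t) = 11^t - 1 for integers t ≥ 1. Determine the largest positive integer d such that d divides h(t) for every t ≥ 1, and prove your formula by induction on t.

d = 10

Computing the first values: h(1) = 10 and h(2) = 120; gcd(10, 120) = 10, so d ≤ 10.
We prove 10 | 11^t - 1 for all t ≥ 1 by induction on t.
For the base case t = 1: h(1) = 10 = 10·(1), so 10 | h(1).
Inductive step: assume the claim holds for t = p, i.e. 10 | h(p). Then
11^{p+1} − 1^{p+1} = 11·11^p − 1·1^p = 11·(11^p − 1^p) + (10)·1^p. The first term is divisible by 10 by the inductive hypothesis, and the second term (10)·1^p is divisible by 10 since 10 | 10. Hence 10 | h(p+1).
By the principle of mathematical induction, the result holds for all t ≥ 1.
Therefore the largest such d is 10.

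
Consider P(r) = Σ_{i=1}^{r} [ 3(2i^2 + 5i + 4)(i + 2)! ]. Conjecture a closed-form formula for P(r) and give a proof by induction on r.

We claim P(r) = (6r + 3)(r + 3)! - 18 for all r ≥ 1.
When r = 1: P(1) = 198, and the closed form gives 198. They agree.
Inductive step: suppose the statement holds for some i ≥ 1, so P(i) = (6i + 3)(i + 3)! - 18.
Then P(i+1) = P(i) + (3(2i^2 + 9i + 11)(i + 3)!) = ((6i + 3)(i + 3)! - 18) + (3(2i^2 + 9i + 11)(i + 3)!).
Simplifying, P(i+1) = (6(i+1) + 3)((i+1) + 3)! - 18,
which is the closed form with r = i+1.
This completes the induction.

P(r) = (6r + 3)(r + 3)! - 18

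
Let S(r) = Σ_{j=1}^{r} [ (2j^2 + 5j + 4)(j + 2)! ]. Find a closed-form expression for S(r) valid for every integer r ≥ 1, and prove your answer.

S(r) = (2r + 1)(r + 3)! - 6

We claim S(r) = (2r + 1)(r + 3)! - 6 for all r ≥ 1.
When r = 1: S(1) = 66, and the closed form gives 66. They agree.
For the inductive step, assume it holds for an arbitrary j ≥ 1, so S(j) = (2j + 1)(j + 3)! - 6.
Then S(j+1) = S(j) + ((2j^2 + 9j + 11)(j + 3)!) = ((2j + 1)(j + 3)! - 6) + ((2j^2 + 9j + 11)(j + 3)!).
Simplifying, S(j+1) = (2(j+1) + 1)((j+1) + 3)! - 6,
which is the closed form with r = j+1.
This completes the induction.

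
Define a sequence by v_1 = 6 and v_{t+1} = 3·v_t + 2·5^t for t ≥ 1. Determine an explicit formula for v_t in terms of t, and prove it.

v_t = 3^(t - 1) + 5^t

Computing the first terms: v_1 = 6, v_2 = 28, v_3 = 134. This suggests v_t = 3^(t - 1) + 5^t.
Base case (t = 1): the formula gives 6 = 6 = v_1.
Inductive step: suppose the statement holds for some j ≥ 1, so v_j = 3^(j - 1) + 5^j.
Then v_{j+1} = 3·v_j + 2·5^j = 3·(3^(j - 1) + 5^j) + 2·5^j = 3^j + 5^(j + 1) = 3^((j+1) - 1) + 5^(j+1),
which is the claimed formula at t = j+1.
Hence, by induction on t, the claim holds for every t ≥ 1.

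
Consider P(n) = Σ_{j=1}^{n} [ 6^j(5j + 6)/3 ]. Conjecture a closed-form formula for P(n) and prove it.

We claim P(n) = 2·6^n(n + 1) - 2 for all n ≥ 1.
Base case (n = 1): P(1) = 22, and the closed form gives 22. They agree.
Suppose the result is true for n = j, so P(j) = 2·6^j(j + 1) - 2.
Then P(j+1) = P(j) + (6^j(10j + 22)) = (2·6^j(j + 1) - 2) + (6^j(10j + 22)).
Simplifying, P(j+1) = 12·6^j·j + 24·6^j - 2 = 2·6^(j+1)((j+1) + 1) - 2,
which is the closed form with n = j+1.
This completes the induction.

P(n) = 2·6^n(n + 1) - 2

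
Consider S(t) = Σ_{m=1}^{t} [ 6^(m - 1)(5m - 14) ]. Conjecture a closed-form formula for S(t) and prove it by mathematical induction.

We claim S(t) = 6^t(t - 3) + 3 for all t ≥ 1.
Base step (t = 1): S(1) = -9, and the closed form gives -9. They agree.
Suppose the result is true for t = m, so S(m) = 6^m(m - 3) + 3.
Then S(m+1) = S(m) + (6^m(5m - 9)) = (6^m(m - 3) + 3) + (6^m(5m - 9)).
Simplifying, S(m+1) = 6·6^m·m - 12·6^m + 3 = 6^(m+1)((m+1) - 3) + 3,
which is the closed form with t = m+1.
Hence, by induction on t, the claim holds for every t ≥ 1.

S(t) = 6^t(t - 3) + 3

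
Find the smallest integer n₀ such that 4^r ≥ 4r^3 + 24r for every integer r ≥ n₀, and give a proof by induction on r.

n₀ = 5

At r = 4: 256 < 352, so the inequality fails and n₀ ≥ 5. We prove 4^r ≥ 4r^3 + 24r for all r ≥ 5.
For the base case r = 5: 4^r = 1024 and 4r^3 + 24r = 620, so 1024 ≥ 620.
Suppose the result is true for r = m, so 4^m ≥ 4m^3 + 24m.
Then 4^(m + 1) = 4·(4^m) ≥ 4·(4m^3 + 24m).
Also, for m ≥ 5 we have 4·(4m^3 + 24m) ≥ 4(m+1)^3 + 24(m+1), since 4·(4m^3 + 24m) − (4(m+1)^3 + 24(m+1)) = 12m^3 - 12m^2 + 60m - 28, which is nonnegative for all m ≥ 5.
Combining, 4^(m + 1) ≥ 4(m+1)^3 + 24(m+1).
By induction, the statement is established for all r ≥ 5.
Hence the smallest such n₀ is 5.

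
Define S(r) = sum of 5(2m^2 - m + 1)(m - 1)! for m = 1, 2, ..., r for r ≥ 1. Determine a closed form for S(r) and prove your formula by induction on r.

We claim S(r) = (10r + 5)r! - 5 for all r ≥ 1.
Base case (r = 1): S(1) = 10, and the closed form gives 10. They agree.
Inductive step: assume the claim holds for r = m, so S(m) = (10m + 5)m! - 5.
Then S(m+1) = S(m) + (5(2m^2 + 3m + 2)m!) = ((10m + 5)m! - 5) + (5(2m^2 + 3m + 2)m!).
Simplifying, S(m+1) = (10(m+1) + 5)(m+1)! - 5,
which is the closed form with r = m+1.
Hence, by induction on r, the claim holds for every r ≥ 1.

S(r) = (10r + 5)r! - 5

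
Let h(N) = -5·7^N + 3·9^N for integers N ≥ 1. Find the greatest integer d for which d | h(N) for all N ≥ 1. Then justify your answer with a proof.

Computing the first values: h(1) = -8 and h(2) = -2; gcd(-8, -2) = 2, so d ≤ 2.
We prove 2 | -5·7^N + 3·9^N for all N ≥ 1 by induction on N.
For the base case N = 1: h(1) = -8 = 2·(-4), so 2 | h(1).
Inductive step: suppose the statement holds for some r ≥ 1, i.e. 2 | h(r). Then
h(r+1) − 9·h(r) = (-5·7^(r+1) + 3·9^(r+1)) − 9·(-5·7^r + 3·9^r) = (-5)·7^r·(7 − 9) = (10)·7^r. Since 2 | h(r) by the inductive hypothesis, 2 | 9·h(r); and 2 | 10 since 10 = 2·5. Therefore 2 | h(r+1).
By the principle of mathematical induction, the result holds for all N ≥ 1.
Therefore the largest such d is 2.

d = 2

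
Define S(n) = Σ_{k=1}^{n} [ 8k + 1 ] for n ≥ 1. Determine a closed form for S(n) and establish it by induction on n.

We claim S(n) = n(4n + 5) for all n ≥ 1.
Base step (n = 1): S(1) = 9, and the closed form gives 9. They agree.
Suppose the result is true for n = k, so S(k) = k(4k + 5).
Then S(k+1) = S(k) + (8k + 9) = (k(4k + 5)) + (8k + 9).
Simplifying, S(k+1) = (k + 1)(4k + 9) = (k+1)(4(k+1) + 5),
which is the closed form with n = k+1.
This completes the induction.

S(n) = n(4n + 5)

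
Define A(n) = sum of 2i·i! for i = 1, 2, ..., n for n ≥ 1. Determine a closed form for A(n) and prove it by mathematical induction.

A(n) = 2(n + 1)! - 2

We claim A(n) = 2(n + 1)! - 2 for all n ≥ 1.
When n = 1: A(1) = 2, and the closed form gives 2. They agree.
For the inductive step, assume it holds for an arbitrary i ≥ 1, so A(i) = 2(i + 1)! - 2.
Then A(i+1) = A(i) + (2(i + 1)(i + 1)!) = (2(i + 1)! - 2) + (2(i + 1)(i + 1)!).
Simplifying, A(i+1) = 2((i+1) + 1)! - 2,
which is the closed form with n = i+1.
This completes the induction.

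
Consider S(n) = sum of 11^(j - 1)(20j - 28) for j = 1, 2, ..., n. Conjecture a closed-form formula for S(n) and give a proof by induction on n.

S(n) = 11^n(2n - 3) + 3

We claim S(n) = 11^n(2n - 3) + 3 for all n ≥ 1.
When n = 1: S(1) = -8, and the closed form gives -8. They agree.
Suppose the result is true for n = j, so S(j) = 11^j(2j - 3) + 3.
Then S(j+1) = S(j) + (11^j(20j - 8)) = (11^j(2j - 3) + 3) + (11^j(20j - 8)).
Simplifying, S(j+1) = 22·11^j·j - 11·11^j + 3 = 11^(j+1)(2(j+1) - 3) + 3,
which is the closed form with n = j+1.
By the principle of mathematical induction, the result holds for all n ≥ 1.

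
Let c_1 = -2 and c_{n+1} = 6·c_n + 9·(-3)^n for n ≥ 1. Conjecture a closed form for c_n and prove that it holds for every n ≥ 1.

Computing the first terms: c_1 = -2, c_2 = -39, c_3 = -153. This suggests c_n = -(-3)^n - 5·6^(n - 1).
Base step (n = 1): the formula gives -2 = -2 = c_1.
Inductive step: suppose the statement holds for some m ≥ 1, so c_m = -(-3)^m - 5·6^(m - 1).
Then c_{m+1} = 6·c_m + 9·(-3)^m = 6·(-(-3)^m - 5·6^(m - 1)) + 9·(-3)^m = -(-3)^(m + 1) - 5·6^m = -(-3)^(m+1) - 5·6^((m+1) - 1),
which is the claimed formula at n = m+1.
By the principle of mathematical induction, the result holds for all n ≥ 1.

c_n = -(-3)^n - 5·6^(n - 1)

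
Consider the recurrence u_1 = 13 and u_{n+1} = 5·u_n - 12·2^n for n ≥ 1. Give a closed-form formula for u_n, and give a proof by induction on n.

u_n = 2^(n + 2) + 5^n

Computing the first terms: u_1 = 13, u_2 = 41, u_3 = 157. This suggests u_n = 2^(n + 2) + 5^n.
Base case (n = 1): the formula gives 13 = 13 = u_1.
For the inductive step, assume it holds for an arbitrary j ≥ 1, so u_j = 2^(j + 2) + 5^j.
Then u_{j+1} = 5·u_j - 12·2^j = 5·(2^(j + 2) + 5^j) - 12·2^j = 2^(j + 3) + 5^(j + 1) = 2^((j+1) + 2) + 5^(j+1),
which is the claimed formula at n = j+1.
By the principle of mathematical induction, the result holds for all n ≥ 1.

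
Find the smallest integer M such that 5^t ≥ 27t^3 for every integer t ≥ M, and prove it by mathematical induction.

At t = 5: 3125 < 3375, so the inequality fails and M ≥ 6. We prove 5^t ≥ 27t^3 for all t ≥ 6.
Base step (t = 6): 5^t = 15625 and 27t^3 = 5832, so 15625 ≥ 5832.
For the inductive step, assume it holds for an arbitrary r ≥ 6, so 5^r ≥ 27r^3.
Then 5^(r + 1) = 5·(5^r) ≥ 5·(27r^3).
Also, for r ≥ 6 we have 5·(27r^3) ≥ 27(r+1)^3, since 5 ≥ (1 + 1/r)^3 for all r ≥ 6.
Combining, 5^(r + 1) ≥ 27(r+1)^3.
This completes the induction.
Hence the smallest such M is 6.

M = 6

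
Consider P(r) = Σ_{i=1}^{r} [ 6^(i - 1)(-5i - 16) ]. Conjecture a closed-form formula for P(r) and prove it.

P(r) = -6^r(r + 3) + 3

We claim P(r) = -6^r(r + 3) + 3 for all r ≥ 1.
Base step (r = 1): P(1) = -21, and the closed form gives -21. They agree.
Inductive step: suppose the statement holds for some i ≥ 1, so P(i) = -6^i(i + 3) + 3.
Then P(i+1) = P(i) + (6^i(-5i - 21)) = (-6^i(i + 3) + 3) + (6^i(-5i - 21)).
Simplifying, P(i+1) = -6·6^i·i - 24·6^i + 3 = -6^(i+1)((i+1) + 3) + 3,
which is the closed form with r = i+1.
By the principle of mathematical induction, the result holds for all r ≥ 1.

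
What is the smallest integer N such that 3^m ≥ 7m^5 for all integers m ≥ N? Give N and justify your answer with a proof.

N = 14

At m = 13: 1594323 < 2599051, so the inequality fails and N ≥ 14. We prove 3^m ≥ 7m^5 for all m ≥ 14.
For the base case m = 14: 3^m = 4782969 and 7m^5 = 3764768, so 4782969 ≥ 3764768.
Suppose the result is true for m = p, so 3^p ≥ 7p^5.
Then 3^(p + 1) = 3·(3^p) ≥ 3·(7p^5).
Also, for p ≥ 14 we have 3·(7p^5) ≥ 7(p+1)^5, since 3 ≥ (1 + 1/p)^5 for all p ≥ 14.
Combining, 3^(p + 1) ≥ 7(p+1)^5.
This completes the induction.
Hence the smallest such N is 14.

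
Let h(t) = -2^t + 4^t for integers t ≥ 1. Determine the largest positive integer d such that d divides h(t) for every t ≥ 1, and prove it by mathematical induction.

Computing the first values: h(1) = 2 and h(2) = 12; gcd(2, 12) = 2, so d ≤ 2.
We prove 2 | -2^t + 4^t for all t ≥ 1 by induction on t.
For the base case t = 1: h(1) = 2 = 2·(1), so 2 | h(1).
Suppose the result is true for t = r, i.e. 2 | h(r). Then
4^{r+1} − 2^{r+1} = 4·4^r − 2·2^r = 4·(4^r − 2^r) + (2)·2^r. The first term is divisible by 2 by the inductive hypothesis, and the second term (2)·2^r is divisible by 2 since 2 | 2. Hence 2 | h(r+1).
This completes the induction.
Therefore the largest such d is 2.

d = 2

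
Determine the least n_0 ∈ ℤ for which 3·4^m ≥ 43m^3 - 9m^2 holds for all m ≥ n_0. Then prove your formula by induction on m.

n_0 = 6

At m = 5: 3072 < 5150, so the inequality fails and n_0 ≥ 6. We prove 3·4^m ≥ 43m^3 - 9m^2 for all m ≥ 6.
Base case (m = 6): 3·4^m = 12288 and 43m^3 - 9m^2 = 8964, so 12288 ≥ 8964.
Suppose the result is true for m = i, so 3·4^i ≥ 43i^3 - 9i^2.
Then 3·4^(i + 1) = 4·(3·4^i) ≥ 4·(43i^3 - 9i^2).
Also, for i ≥ 6 we have 4·(43i^3 - 9i^2) ≥ 43(i+1)^3 - 9(i+1)^2, since 4·(43i^3 - 9i^2) − (43(i+1)^3 - 9(i+1)^2) = 129i^3 - 156i^2 - 111i - 34, which is nonnegative for all i ≥ 6.
Combining, 3·4^(i + 1) ≥ 43(i+1)^3 - 9(i+1)^2.
By induction, the statement is established for all m ≥ 6.
Hence the smallest such n_0 is 6.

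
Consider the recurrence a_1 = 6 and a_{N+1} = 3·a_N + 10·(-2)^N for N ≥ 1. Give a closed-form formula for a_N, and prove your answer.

Computing the first terms: a_1 = 6, a_2 = -2, a_3 = 34. This suggests a_N = (-2)^(N + 1) + 2·3^(N - 1).
When N = 1: the formula gives 6 = 6 = a_1.
Suppose the result is true for N = j, so a_j = (-2)^(j + 1) + 2·3^(j - 1).
Then a_{j+1} = 3·a_j + 10·(-2)^j = 3·((-2)^(j + 1) + 2·3^(j - 1)) + 10·(-2)^j = (-2)^(j + 2) + 2·3^j = (-2)^((j+1) + 1) + 2·3^((j+1) - 1),
which is the claimed formula at N = j+1.
Hence, by induction on N, the claim holds for every N ≥ 1.

a_N = (-2)^(N + 1) + 2·3^(N - 1)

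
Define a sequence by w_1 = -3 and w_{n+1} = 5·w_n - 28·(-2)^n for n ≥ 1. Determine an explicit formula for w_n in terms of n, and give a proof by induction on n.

w_n = (-2)^(n + 2) + 5^n

Computing the first terms: w_1 = -3, w_2 = 41, w_3 = 93. This suggests w_n = (-2)^(n + 2) + 5^n.
For the base case n = 1: the formula gives -3 = -3 = w_1.
Inductive step: assume the claim holds for n = m, so w_m = (-2)^(m + 2) + 5^m.
Then w_{m+1} = 5·w_m - 28·(-2)^m = 5·((-2)^(m + 2) + 5^m) - 28·(-2)^m = (-2)^(m + 3) + 5^(m + 1) = (-2)^((m+1) + 2) + 5^(m+1),
which is the claimed formula at n = m+1.
This completes the induction.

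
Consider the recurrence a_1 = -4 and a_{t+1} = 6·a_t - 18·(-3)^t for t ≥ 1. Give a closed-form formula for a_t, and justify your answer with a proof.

Computing the first terms: a_1 = -4, a_2 = 30, a_3 = 18. This suggests a_t = 2(-3)^t + 2·6^(t - 1).
For the base case t = 1: the formula gives -4 = -4 = a_1.
Inductive step: assume the claim holds for t = p, so a_p = 2(-3)^p + 2·6^(p - 1).
Then a_{p+1} = 6·a_p - 18·(-3)^p = 6·(2(-3)^p + 2·6^(p - 1)) - 18·(-3)^p = 2(-3)^(p + 1) + 2·6^p = 2(-3)^(p+1) + 2·6^((p+1) - 1),
which is the claimed formula at t = p+1.
Hence, by induction on t, the claim holds for every t ≥ 1.

a_t = 2(-3)^t + 2·6^(t - 1)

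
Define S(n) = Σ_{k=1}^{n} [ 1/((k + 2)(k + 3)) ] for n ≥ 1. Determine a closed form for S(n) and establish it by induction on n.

S(n) = n/(3(n + 3))

We claim S(n) = n/(3(n + 3)) for all n ≥ 1.
When n = 1: S(1) = 1/12, and the closed form gives 1/12. They agree.
Inductive step: assume the claim holds for n = k, so S(k) = k/(3(k + 3)).
Then S(k+1) = S(k) + (1/((k + 3)(k + 4))) = (k/(3(k + 3))) + (1/((k + 3)(k + 4))).
Simplifying, S(k+1) = (k + 1)/(3(k + 4)) = (k+1)/(3((k+1) + 3)),
which is the closed form with n = k+1.
This completes the induction.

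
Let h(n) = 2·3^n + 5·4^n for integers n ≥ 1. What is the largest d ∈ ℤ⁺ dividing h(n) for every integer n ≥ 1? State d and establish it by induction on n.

Computing the first values: h(1) = 26 and h(2) = 98; gcd(26, 98) = 2, so d ≤ 2.
We prove 2 | 2·3^n + 5·4^n for all n ≥ 1 by induction on n.
When n = 1: h(1) = 26 = 2·(13), so 2 | h(1).
Suppose the result is true for n = i, i.e. 2 | h(i). Then
h(i+1) − 4·h(i) = (2·3^(i+1) + 5·4^(i+1)) − 4·(2·3^i + 5·4^i) = (2)·3^i·(3 − 4) = (-2)·3^i. Since 2 | h(i) by the inductive hypothesis, 2 | 4·h(i); and 2 | -2 since -2 = 2·-1. Therefore 2 | h(i+1).
Hence, by induction on n, the claim holds for every n ≥ 1.
Therefore the largest such d is 2.

d = 2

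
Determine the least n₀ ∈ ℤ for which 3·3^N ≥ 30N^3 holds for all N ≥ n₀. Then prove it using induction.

n₀ = 8

At N = 7: 6561 < 10290, so the inequality fails and n₀ ≥ 8. We prove 3·3^N ≥ 30N^3 for all N ≥ 8.
Base case (N = 8): 3·3^N = 19683 and 30N^3 = 15360, so 19683 ≥ 15360.
Suppose the result is true for N = m, so 3·3^m ≥ 30m^3.
Then 3·3^(m + 1) = 3·(3·3^m) ≥ 3·(30m^3).
Also, for m ≥ 8 we have 3·(30m^3) ≥ 30(m+1)^3, since 3 ≥ (1 + 1/m)^3 for all m ≥ 8.
Combining, 3·3^(m + 1) ≥ 30(m+1)^3.
Hence, by induction on N, the claim holds for every N ≥ 8.
Hence the smallest such n₀ is 8.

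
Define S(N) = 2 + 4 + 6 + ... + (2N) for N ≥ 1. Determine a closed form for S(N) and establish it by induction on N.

S(N) = N(N + 1)

We claim S(N) = N(N + 1) for all N ≥ 1.
When N = 1: S(1) = 2, and the closed form gives 2. They agree.
Inductive step: suppose the statement holds for some p ≥ 1, so S(p) = p(p + 1).
Then S(p+1) = S(p) + (2p + 2) = (p(p + 1)) + (2p + 2).
Simplifying, S(p+1) = (p + 1)(p + 2) = (p+1)((p+1) + 1),
which is the closed form with N = p+1.
By the principle of mathematical induction, the result holds for all N ≥ 1.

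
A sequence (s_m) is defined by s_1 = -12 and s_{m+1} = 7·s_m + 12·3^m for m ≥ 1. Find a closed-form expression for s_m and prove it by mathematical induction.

s_m = -3^(m + 1) - 3·7^(m - 1)

Computing the first terms: s_1 = -12, s_2 = -48, s_3 = -228. This suggests s_m = -3^(m + 1) - 3·7^(m - 1).
Base step (m = 1): the formula gives -12 = -12 = s_1.
For the inductive step, assume it holds for an arbitrary k ≥ 1, so s_k = -3^(k + 1) - 3·7^(k - 1).
Then s_{k+1} = 7·s_k + 12·3^k = 7·(-3^(k + 1) - 3·7^(k - 1)) + 12·3^k = -3^(k + 2) - 3·7^k = -3^((k+1) + 1) - 3·7^((k+1) - 1),
which is the claimed formula at m = k+1.
Hence, by induction on m, the claim holds for every m ≥ 1.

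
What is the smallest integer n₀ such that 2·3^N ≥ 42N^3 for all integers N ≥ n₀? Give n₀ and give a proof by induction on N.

n₀ = 9

At N = 8: 13122 < 21504, so the inequality fails and n₀ ≥ 9. We prove 2·3^N ≥ 42N^3 for all N ≥ 9.
Base step (N = 9): 2·3^N = 39366 and 42N^3 = 30618, so 39366 ≥ 30618.
Inductive step: suppose the statement holds for some i ≥ 9, so 2·3^i ≥ 42i^3.
Then 2·3^(i + 1) = 3·(2·3^i) ≥ 3·(42i^3).
Also, for i ≥ 9 we have 3·(42i^3) ≥ 42(i+1)^3, since 3 ≥ (1 + 1/i)^3 for all i ≥ 9.
Combining, 2·3^(i + 1) ≥ 42(i+1)^3.
This completes the induction.
Hence the smallest such n₀ is 9.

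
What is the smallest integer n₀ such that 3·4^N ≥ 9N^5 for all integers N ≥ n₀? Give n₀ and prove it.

n₀ = 9

At N = 8: 196608 < 294912, so the inequality fails and n₀ ≥ 9. We prove 3·4^N ≥ 9N^5 for all N ≥ 9.
Base step (N = 9): 3·4^N = 786432 and 9N^5 = 531441, so 786432 ≥ 531441.
Suppose the result is true for N = j, so 3·4^j ≥ 9j^5.
Then 3·4^(j + 1) = 4·(3·4^j) ≥ 4·(9j^5).
Also, for j ≥ 9 we have 4·(9j^5) ≥ 9(j+1)^5, since 4 ≥ (1 + 1/j)^5 for all j ≥ 9.
Combining, 3·4^(j + 1) ≥ 9(j+1)^5.
By the principle of mathematical induction, the result holds for all N ≥ 9.
Hence the smallest such n₀ is 9.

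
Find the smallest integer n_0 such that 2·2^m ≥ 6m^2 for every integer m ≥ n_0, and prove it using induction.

At m = 7: 256 < 294, so the inequality fails and n_0 ≥ 8. We prove 2·2^m ≥ 6m^2 for all m ≥ 8.
When m = 8: 2·2^m = 512 and 6m^2 = 384, so 512 ≥ 384.
Inductive step: assume the claim holds for m = i, so 2·2^i ≥ 6i^2.
Then 2·2^(i + 1) = 2·(2·2^i) ≥ 2·(6i^2).
Also, for i ≥ 8 we have 2·(6i^2) ≥ 6(i+1)^2, since 2 ≥ (1 + 1/i)^2 for all i ≥ 8.
Combining, 2·2^(i + 1) ≥ 6(i+1)^2.
Hence, by induction on m, the claim holds for every m ≥ 8.
Hence the smallest such n_0 is 8.

n_0 = 8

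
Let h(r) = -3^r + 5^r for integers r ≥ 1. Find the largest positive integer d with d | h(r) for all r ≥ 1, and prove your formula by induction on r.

Computing the first values: h(1) = 2 and h(2) = 16; gcd(2, 16) = 2, so d ≤ 2.
We prove 2 | -3^r + 5^r for all r ≥ 1 by induction on r.
Base case (r = 1): h(1) = 2 = 2·(1), so 2 | h(1).
Suppose the result is true for r = k, i.e. 2 | h(k). Then
5^{k+1} − 3^{k+1} = 5·5^k − 3·3^k = 5·(5^k − 3^k) + (2)·3^k. The first term is divisible by 2 by the inductive hypothesis, and the second term (2)·3^k is divisible by 2 since 2 | 2. Hence 2 | h(k+1).
This completes the induction.
Therefore the largest such d is 2.

d = 2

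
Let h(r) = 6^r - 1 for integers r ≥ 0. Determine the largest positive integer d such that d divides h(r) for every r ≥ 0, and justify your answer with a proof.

Computing the first values: h(0) = 0 and h(1) = 5; gcd(0, 5) = 5, so d ≤ 5.
We prove 5 | 6^r - 1 for all r ≥ 0 by induction on r.
Base case (r = 0): h(0) = 0 = 5·(0), so 5 | h(0).
Inductive step: assume the claim holds for r = p, i.e. 5 | h(p). Then
h(p+1) = 6^(p+1) - 1 = 6·(6^p - 1) + 5 = 6·h(p) + 5. The first term is divisible by 5 by the inductive hypothesis, and 5 is divisible by 5. Hence 5 | h(p+1).
By induction, the statement is established for all r ≥ 0.
Therefore the largest such d is 5.

d = 5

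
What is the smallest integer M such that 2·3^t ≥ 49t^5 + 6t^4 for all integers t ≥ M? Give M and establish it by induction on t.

At t = 15: 28697814 < 37513125, so the inequality fails and M ≥ 16. We prove 2·3^t ≥ 49t^5 + 6t^4 for all t ≥ 16.
Base case (t = 16): 2·3^t = 86093442 and 49t^5 + 6t^4 = 51773440, so 86093442 ≥ 51773440.
Inductive step: suppose the statement holds for some r ≥ 16, so 2·3^r ≥ 49r^5 + 6r^4.
Then 2·3^(r + 1) = 3·(2·3^r) ≥ 3·(49r^5 + 6r^4).
Also, for r ≥ 16 we have 3·(49r^5 + 6r^4) ≥ 49(r+1)^5 + 6(r+1)^4, since 3·(49r^5 + 6r^4) − (49(r+1)^5 + 6(r+1)^4) = 98r^5 - 233r^4 - 514r^3 - 526r^2 - 269r - 55, which is nonnegative for all r ≥ 16.
Combining, 2·3^(r + 1) ≥ 49(r+1)^5 + 6(r+1)^4.
This completes the induction.
Hence the smallest such M is 16.

M = 16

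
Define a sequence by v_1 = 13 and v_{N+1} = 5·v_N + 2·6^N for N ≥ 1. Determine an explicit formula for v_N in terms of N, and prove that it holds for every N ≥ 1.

Computing the first terms: v_1 = 13, v_2 = 77, v_3 = 457. This suggests v_N = 5^(N - 1) + 2·6^N.
Base case (N = 1): the formula gives 13 = 13 = v_1.
Inductive step: suppose the statement holds for some r ≥ 1, so v_r = 5^(r - 1) + 2·6^r.
Then v_{r+1} = 5·v_r + 2·6^r = 5·(5^(r - 1) + 2·6^r) + 2·6^r = 5^r + 2·6^(r + 1) = 5^((r+1) - 1) + 2·6^(r+1),
which is the claimed formula at N = r+1.
This completes the induction.

v_N = 5^(N - 1) + 2·6^N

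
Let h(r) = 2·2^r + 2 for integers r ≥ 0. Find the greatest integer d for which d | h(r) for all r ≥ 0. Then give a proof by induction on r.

d = 2

Computing the first values: h(0) = 4 and h(1) = 6; gcd(4, 6) = 2, so d ≤ 2.
We prove 2 | 2·2^r + 2 for all r ≥ 0 by induction on r.
When r = 0: h(0) = 4 = 2·(2), so 2 | h(0).
Inductive step: suppose the statement holds for some k ≥ 0, i.e. 2 | h(k). Then
h(k+1) = 2·2^(k+1) + 2 = 2·(2·2^k + 2) - 2 = 2·h(k) - 2. The first term is divisible by 2 by the inductive hypothesis, and -2 is divisible by 2. Hence 2 | h(k+1).
By induction, the statement is established for all r ≥ 0.
Therefore the largest such d is 2.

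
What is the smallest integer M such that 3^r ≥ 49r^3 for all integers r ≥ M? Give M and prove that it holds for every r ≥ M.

M = 10

At r = 9: 19683 < 35721, so the inequality fails and M ≥ 10. We prove 3^r ≥ 49r^3 for all r ≥ 10.
Base step (r = 10): 3^r = 59049 and 49r^3 = 49000, so 59049 ≥ 49000.
Inductive step: assume the claim holds for r = p, so 3^p ≥ 49p^3.
Then 3^(p + 1) = 3·(3^p) ≥ 3·(49p^3).
Also, for p ≥ 10 we have 3·(49p^3) ≥ 49(p+1)^3, since 3 ≥ (1 + 1/p)^3 for all p ≥ 10.
Combining, 3^(p + 1) ≥ 49(p+1)^3.
By induction, the statement is established for all r ≥ 10.
Hence the smallest such M is 10.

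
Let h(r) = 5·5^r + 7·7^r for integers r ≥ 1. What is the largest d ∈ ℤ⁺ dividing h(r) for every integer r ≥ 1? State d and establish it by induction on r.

Computing the first values: h(1) = 74 and h(2) = 468; gcd(74, 468) = 2, so d ≤ 2.
We prove 2 | 5·5^r + 7·7^r for all r ≥ 1 by induction on r.
For the base case r = 1: h(1) = 74 = 2·(37), so 2 | h(1).
Inductive step: suppose the statement holds for some k ≥ 1, i.e. 2 | h(k). Then
h(k+1) − 7·h(k) = (5·5^(k+1) + 7·7^(k+1)) − 7·(5·5^k + 7·7^k) = (5)·5^k·(5 − 7) = (-10)·5^k. Since 2 | h(k) by the inductive hypothesis, 2 | 7·h(k); and 2 | -10 since -10 = 2·-5. Therefore 2 | h(k+1).
This completes the induction.
Therefore the largest such d is 2.

d = 2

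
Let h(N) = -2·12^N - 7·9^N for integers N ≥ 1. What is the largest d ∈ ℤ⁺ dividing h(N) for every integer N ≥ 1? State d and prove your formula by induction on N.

Computing the first values: h(1) = -87 and h(2) = -855; gcd(-87, -855) = 3, so d ≤ 3.
We prove 3 | -2·12^N - 7·9^N for all N ≥ 1 by induction on N.
Base case (N = 1): h(1) = -87 = 3·(-29), so 3 | h(1).
Inductive step: assume the claim holds for N = p, i.e. 3 | h(p). Then
h(p+1) − 12·h(p) = (-2·12^(p+1) - 7·9^(p+1)) − 12·(-2·12^p - 7·9^p) = (-7)·9^p·(9 − 12) = (21)·9^p. Since 3 | h(p) by the inductive hypothesis, 3 | 12·h(p); and 3 | 21 since 21 = 3·7. Therefore 3 | h(p+1).
By the principle of mathematical induction, the result holds for all N ≥ 1.
Therefore the largest such d is 3.

d = 3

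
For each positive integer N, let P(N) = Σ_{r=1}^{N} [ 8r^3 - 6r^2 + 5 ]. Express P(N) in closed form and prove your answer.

We claim P(N) = N(2N^3 + 2N^2 - N + 4) for all N ≥ 1.
For the base case N = 1: P(1) = 7, and the closed form gives 7. They agree.
Inductive step: suppose the statement holds for some r ≥ 1, so P(r) = r(2r^3 + 2r^2 - r + 4).
Then P(r+1) = P(r) + (8(r + 1)^3 - 6(r + 1)^2 + 5) = (r(2r^3 + 2r^2 - r + 4)) + (8(r + 1)^3 - 6(r + 1)^2 + 5).
Simplifying, P(r+1) = (r + 1)(2r^3 + 8r^2 + 9r + 7) = (r+1)(2(r+1)^3 + 2(r+1)^2 - (r+1) + 4),
which is the closed form with N = r+1.
This completes the induction.

P(N) = N(2N^3 + 2N^2 - N + 4)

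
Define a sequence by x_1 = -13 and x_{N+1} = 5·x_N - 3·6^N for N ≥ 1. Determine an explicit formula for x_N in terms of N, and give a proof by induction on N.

x_N = 5^N - 3·6^N

Computing the first terms: x_1 = -13, x_2 = -83, x_3 = -523. This suggests x_N = 5^N - 3·6^N.
For the base case N = 1: the formula gives -13 = -13 = x_1.
Inductive step: assume the claim holds for N = j, so x_j = 5^j - 3·6^j.
Then x_{j+1} = 5·x_j - 3·6^j = 5·(5^j - 3·6^j) - 3·6^j = 5^(j + 1) - 3·6^(j + 1),
which is the claimed formula at N = j+1.
By the principle of mathematical induction, the result holds for all N ≥ 1.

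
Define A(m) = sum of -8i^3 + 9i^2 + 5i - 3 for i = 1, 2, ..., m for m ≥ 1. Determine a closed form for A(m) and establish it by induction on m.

We claim A(m) = -m(2m^3 + m^2 - 5m - 1) for all m ≥ 1.
When m = 1: A(1) = 3, and the closed form gives 3. They agree.
Inductive step: suppose the statement holds for some i ≥ 1, so A(i) = i(-2i^3 - i^2 + 5i + 1).
Then A(i+1) = A(i) + (-8i^3 - 15i^2 - i + 3) = (i(-2i^3 - i^2 + 5i + 1)) + (-8i^3 - 15i^2 - i + 3).
Simplifying, A(i+1) = -(i + 1)(2i^3 + 7i^2 + 3i - 3) = -(i+1)(2(i+1)^3 + (i+1)^2 - 5(i+1) - 1),
which is the closed form with m = i+1.
This completes the induction.

A(m) = -m(2m^3 + m^2 - 5m - 1)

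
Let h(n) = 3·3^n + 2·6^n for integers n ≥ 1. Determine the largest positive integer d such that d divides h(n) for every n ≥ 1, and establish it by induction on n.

Computing the first values: h(1) = 21 and h(2) = 99; gcd(21, 99) = 3, so d ≤ 3.
We prove 3 | 3·3^n + 2·6^n for all n ≥ 1 by induction on n.
Base step (n = 1): h(1) = 21 = 3·(7), so 3 | h(1).
Suppose the result is true for n = i, i.e. 3 | h(i). Then
h(i+1) − 6·h(i) = (3·3^(i+1) + 2·6^(i+1)) − 6·(3·3^i + 2·6^i) = (3)·3^i·(3 − 6) = (-9)·3^i. Since 3 | h(i) by the inductive hypothesis, 3 | 6·h(i); and 3 | -9 since -9 = 3·-3. Therefore 3 | h(i+1).
Hence, by induction on n, the claim holds for every n ≥ 1.
Therefore the largest such d is 3.

d = 3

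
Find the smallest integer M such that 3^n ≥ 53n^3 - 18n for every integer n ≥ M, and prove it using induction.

At n = 9: 19683 < 38475, so the inequality fails and M ≥ 10. We prove 3^n ≥ 53n^3 - 18n for all n ≥ 10.
Base step (n = 10): 3^n = 59049 and 53n^3 - 18n = 52820, so 59049 ≥ 52820.
For the inductive step, assume it holds for an arbitrary p ≥ 10, so 3^p ≥ 53p^3 - 18p.
Then 3^(p + 1) = 3·(3^p) ≥ 3·(53p^3 - 18p).
Also, for p ≥ 10 we have 3·(53p^3 - 18p) ≥ 53(p+1)^3 - 18(p+1), since 3·(53p^3 - 18p) − (53(p+1)^3 - 18(p+1)) = 106p^3 - 159p^2 - 195p - 35, which is nonnegative for all p ≥ 10.
Combining, 3^(p + 1) ≥ 53(p+1)^3 - 18(p+1).
Hence, by induction on n, the claim holds for every n ≥ 10.
Hence the smallest such M is 10.

M = 10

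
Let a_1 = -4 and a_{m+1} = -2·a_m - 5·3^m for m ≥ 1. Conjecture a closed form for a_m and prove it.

Computing the first terms: a_1 = -4, a_2 = -7, a_3 = -31. This suggests a_m = -(-2)^(m - 1) - 3^m.
For the base case m = 1: the formula gives -4 = -4 = a_1.
Inductive step: suppose the statement holds for some i ≥ 1, so a_i = -(-2)^(i - 1) - 3^i.
Then a_{i+1} = -2·a_i - 5·3^i = -2·(-(-2)^(i - 1) - 3^i) - 5·3^i = -(-2)^i - 3^(i + 1) = -(-2)^((i+1) - 1) - 3^(i+1),
which is the claimed formula at m = i+1.
Hence, by induction on m, the claim holds for every m ≥ 1.

a_m = -(-2)^(m - 1) - 3^m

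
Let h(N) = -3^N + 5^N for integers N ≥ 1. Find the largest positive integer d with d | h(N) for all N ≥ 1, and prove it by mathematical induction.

d = 2

Computing the first values: h(1) = 2 and h(2) = 16; gcd(2, 16) = 2, so d ≤ 2.
We prove 2 | -3^N + 5^N for all N ≥ 1 by induction on N.
Base case (N = 1): h(1) = 2 = 2·(1), so 2 | h(1).
For the inductive step, assume it holds for an arbitrary p ≥ 1, i.e. 2 | h(p). Then
5^{p+1} − 3^{p+1} = 5·5^p − 3·3^p = 5·(5^p − 3^p) + (2)·3^p. The first term is divisible by 2 by the inductive hypothesis, and the second term (2)·3^p is divisible by 2 since 2 | 2. Hence 2 | h(p+1).
This completes the induction.
Therefore the largest such d is 2.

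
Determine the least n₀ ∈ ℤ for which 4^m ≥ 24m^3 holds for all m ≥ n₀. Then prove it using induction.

At m = 6: 4096 < 5184, so the inequality fails and n₀ ≥ 7. We prove 4^m ≥ 24m^3 for all m ≥ 7.
For the base case m = 7: 4^m = 16384 and 24m^3 = 8232, so 16384 ≥ 8232.
Inductive step: assume the claim holds for m = j, so 4^j ≥ 24j^3.
Then 4^(j + 1) = 4·(4^j) ≥ 4·(24j^3).
Also, for j ≥ 7 we have 4·(24j^3) ≥ 24(j+1)^3, since 4 ≥ (1 + 1/j)^3 for all j ≥ 7.
Combining, 4^(j + 1) ≥ 24(j+1)^3.
By induction, the statement is established for all m ≥ 7.
Hence the smallest such n₀ is 7.

n₀ = 7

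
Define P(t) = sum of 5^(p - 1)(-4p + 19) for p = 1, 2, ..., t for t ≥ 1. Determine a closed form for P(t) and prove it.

P(t) = 5^t(-t + 5) - 5

We claim P(t) = 5^t(-t + 5) - 5 for all t ≥ 1.
Base case (t = 1): P(1) = 15, and the closed form gives 15. They agree.
Inductive step: suppose the statement holds for some p ≥ 1, so P(p) = 5^p(-p + 5) - 5.
Then P(p+1) = P(p) + (5^p(-4p + 15)) = (5^p(-p + 5) - 5) + (5^p(-4p + 15)).
Simplifying, P(p+1) = -5·5^p·p + 20·5^p - 5 = 5^(p+1)(-(p+1) + 5) - 5,
which is the closed form with t = p+1.
Hence, by induction on t, the claim holds for every t ≥ 1.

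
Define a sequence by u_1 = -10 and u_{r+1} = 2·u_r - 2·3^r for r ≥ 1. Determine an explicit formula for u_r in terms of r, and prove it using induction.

Computing the first terms: u_1 = -10, u_2 = -26, u_3 = -70. This suggests u_r = -2^(r + 1) - 2·3^r.
Base case (r = 1): the formula gives -10 = -10 = u_1.
Inductive step: suppose the statement holds for some j ≥ 1, so u_j = -2^(j + 1) - 2·3^j.
Then u_{j+1} = 2·u_j - 2·3^j = 2·(-2^(j + 1) - 2·3^j) - 2·3^j = -2^(j + 2) - 2·3^(j + 1) = -2^((j+1) + 1) - 2·3^(j+1),
which is the claimed formula at r = j+1.
This completes the induction.

u_r = -2^(r + 1) - 2·3^r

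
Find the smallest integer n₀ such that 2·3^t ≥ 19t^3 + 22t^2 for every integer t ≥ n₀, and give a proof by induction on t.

n₀ = 8

At t = 7: 4374 < 7595, so the inequality fails and n₀ ≥ 8. We prove 2·3^t ≥ 19t^3 + 22t^2 for all t ≥ 8.
When t = 8: 2·3^t = 13122 and 19t^3 + 22t^2 = 11136, so 13122 ≥ 11136.
Suppose the result is true for t = i, so 2·3^i ≥ 19i^3 + 22i^2.
Then 2·3^(i + 1) = 3·(2·3^i) ≥ 3·(19i^3 + 22i^2).
Also, for i ≥ 8 we have 3·(19i^3 + 22i^2) ≥ 19(i+1)^3 + 22(i+1)^2, since 3·(19i^3 + 22i^2) − (19(i+1)^3 + 22(i+1)^2) = 38i^3 - 13i^2 - 101i - 41, which is nonnegative for all i ≥ 8.
Combining, 2·3^(i + 1) ≥ 19(i+1)^3 + 22(i+1)^2.
By induction, the statement is established for all t ≥ 8.
Hence the smallest such n₀ is 8.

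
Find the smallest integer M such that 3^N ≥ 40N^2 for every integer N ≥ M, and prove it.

M = 7

At N = 6: 729 < 1440, so the inequality fails and M ≥ 7. We prove 3^N ≥ 40N^2 for all N ≥ 7.
Base step (N = 7): 3^N = 2187 and 40N^2 = 1960, so 2187 ≥ 1960.
Inductive step: suppose the statement holds for some r ≥ 7, so 3^r ≥ 40r^2.
Then 3^(r + 1) = 3·(3^r) ≥ 3·(40r^2).
Also, for r ≥ 7 we have 3·(40r^2) ≥ 40(r+1)^2, since 3 ≥ (1 + 1/r)^2 for all r ≥ 7.
Combining, 3^(r + 1) ≥ 40(r+1)^2.
By the principle of mathematical induction, the result holds for all N ≥ 7.
Hence the smallest such M is 7.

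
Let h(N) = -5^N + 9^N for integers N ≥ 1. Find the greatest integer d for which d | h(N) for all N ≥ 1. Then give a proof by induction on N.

d = 4

Computing the first values: h(1) = 4 and h(2) = 56; gcd(4, 56) = 4, so d ≤ 4.
We prove 4 | -5^N + 9^N for all N ≥ 1 by induction on N.
Base step (N = 1): h(1) = 4 = 4·(1), so 4 | h(1).
Inductive step: suppose the statement holds for some p ≥ 1, i.e. 4 | h(p). Then
9^{p+1} − 5^{p+1} = 9·9^p − 5·5^p = 9·(9^p − 5^p) + (4)·5^p. The first term is divisible by 4 by the inductive hypothesis, and the second term (4)·5^p is divisible by 4 since 4 | 4. Hence 4 | h(p+1).
This completes the induction.
Therefore the largest such d is 4.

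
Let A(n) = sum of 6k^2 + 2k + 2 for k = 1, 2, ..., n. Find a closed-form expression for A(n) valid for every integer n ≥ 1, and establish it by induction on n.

A(n) = 2n(n^2 + 2n + 2)

We claim A(n) = 2n(n^2 + 2n + 2) for all n ≥ 1.
When n = 1: A(1) = 10, and the closed form gives 10. They agree.
Suppose the result is true for n = k, so A(k) = 2k(k^2 + 2k + 2).
Then A(k+1) = A(k) + (6k^2 + 14k + 10) = (2k(k^2 + 2k + 2)) + (6k^2 + 14k + 10).
Simplifying, A(k+1) = 2(k + 1)(k^2 + 4k + 5) = 2(k+1)((k+1)^2 + 2(k+1) + 2),
which is the closed form with n = k+1.
Hence, by induction on n, the claim holds for every n ≥ 1.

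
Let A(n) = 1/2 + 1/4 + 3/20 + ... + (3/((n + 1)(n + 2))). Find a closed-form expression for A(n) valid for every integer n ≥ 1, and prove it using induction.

A(n) = 3n/(2(n + 2))

We claim A(n) = 3n/(2(n + 2)) for all n ≥ 1.
When n = 1: A(1) = 1/2, and the closed form gives 1/2. They agree.
Suppose the result is true for n = p, so A(p) = 3p/(2(p + 2)).
Then A(p+1) = A(p) + (3/((p + 2)(p + 3))) = (3p/(2(p + 2))) + (3/((p + 2)(p + 3))).
Simplifying, A(p+1) = 3(p + 1)/(2(p + 3)) = 3(p+1)/(2((p+1) + 2)),
which is the closed form with n = p+1.
Hence, by induction on n, the claim holds for every n ≥ 1.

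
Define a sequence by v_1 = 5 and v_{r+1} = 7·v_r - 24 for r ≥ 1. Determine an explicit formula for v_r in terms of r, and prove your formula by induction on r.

v_r = 7^(r - 1) + 4

Computing the first terms: v_1 = 5, v_2 = 11, v_3 = 53. This suggests v_r = 7^(r - 1) + 4.
For the base case r = 1: the formula gives 5 = 5 = v_1.
Suppose the result is true for r = k, so v_k = 7^(k - 1) + 4.
Then v_{k+1} = 7·v_k - 24 = 7·(7^(k - 1) + 4) - 24 = 7^k + 4 = 7^((k+1) - 1) + 4,
which is the claimed formula at r = k+1.
By induction, the statement is established for all r ≥ 1.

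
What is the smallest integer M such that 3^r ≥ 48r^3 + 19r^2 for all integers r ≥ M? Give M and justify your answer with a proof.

M = 10

At r = 9: 19683 < 36531, so the inequality fails and M ≥ 10. We prove 3^r ≥ 48r^3 + 19r^2 for all r ≥ 10.
Base case (r = 10): 3^r = 59049 and 48r^3 + 19r^2 = 49900, so 59049 ≥ 49900.
Suppose the result is true for r = i, so 3^i ≥ 48i^3 + 19i^2.
Then 3^(i + 1) = 3·(3^i) ≥ 3·(48i^3 + 19i^2).
Also, for i ≥ 10 we have 3·(48i^3 + 19i^2) ≥ 48(i+1)^3 + 19(i+1)^2, since 3·(48i^3 + 19i^2) − (48(i+1)^3 + 19(i+1)^2) = 96i^3 - 106i^2 - 182i - 67, which is nonnegative for all i ≥ 10.
Combining, 3^(i + 1) ≥ 48(i+1)^3 + 19(i+1)^2.
By the principle of mathematical induction, the result holds for all r ≥ 10.
Hence the smallest such M is 10.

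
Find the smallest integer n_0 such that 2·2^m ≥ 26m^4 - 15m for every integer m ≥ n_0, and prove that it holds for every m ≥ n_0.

n_0 = 22

At m = 21: 4194304 < 5056191, so the inequality fails and n_0 ≥ 22. We prove 2·2^m ≥ 26m^4 - 15m for all m ≥ 22.
When m = 22: 2·2^m = 8388608 and 26m^4 - 15m = 6090326, so 8388608 ≥ 6090326.
For the inductive step, assume it holds for an arbitrary i ≥ 22, so 2·2^i ≥ 26i^4 - 15i.
Then 2·2^(i + 1) = 2·(2·2^i) ≥ 2·(26i^4 - 15i).
Also, for i ≥ 22 we have 2·(26i^4 - 15i) ≥ 26(i+1)^4 - 15(i+1), since 2·(26i^4 - 15i) − (26(i+1)^4 - 15(i+1)) = 26i^4 - 104i^3 - 156i^2 - 119i - 11, which is nonnegative for all i ≥ 22.
Combining, 2·2^(i + 1) ≥ 26(i+1)^4 - 15(i+1).
This completes the induction.
Hence the smallest such n_0 is 22.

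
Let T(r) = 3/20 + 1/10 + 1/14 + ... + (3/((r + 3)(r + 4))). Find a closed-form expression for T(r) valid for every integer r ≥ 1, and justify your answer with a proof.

T(r) = 3r/(4(r + 4))

We claim T(r) = 3r/(4(r + 4)) for all r ≥ 1.
For the base case r = 1: T(1) = 3/20, and the closed form gives 3/20. They agree.
Suppose the result is true for r = p, so T(p) = 3p/(4(p + 4)).
Then T(p+1) = T(p) + (3/((p + 4)(p + 5))) = (3p/(4(p + 4))) + (3/((p + 4)(p + 5))).
Simplifying, T(p+1) = 3(p + 1)/(4(p + 5)) = 3(p+1)/(4((p+1) + 4)),
which is the closed form with r = p+1.
Hence, by induction on r, the claim holds for every r ≥ 1.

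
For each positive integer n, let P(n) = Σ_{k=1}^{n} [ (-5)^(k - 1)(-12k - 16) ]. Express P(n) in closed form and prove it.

P(n) = (-5)^n(2n + 3) - 3

We claim P(n) = (-5)^n(2n + 3) - 3 for all n ≥ 1.
Base case (n = 1): P(1) = -28, and the closed form gives -28. They agree.
For the inductive step, assume it holds for an arbitrary k ≥ 1, so P(k) = (-5)^k(2k + 3) - 3.
Then P(k+1) = P(k) + ((-5)^k(-12k - 28)) = ((-5)^k(2k + 3) - 3) + ((-5)^k(-12k - 28)).
Simplifying, P(k+1) = -10(-5)^k·k - 25(-5)^k - 3 = (-5)^(k+1)(2(k+1) + 3) - 3,
which is the closed form with n = k+1.
Hence, by induction on n, the claim holds for every n ≥ 1.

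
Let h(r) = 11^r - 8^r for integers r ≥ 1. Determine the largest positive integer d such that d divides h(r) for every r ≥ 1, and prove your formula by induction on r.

Computing the first values: h(1) = 3 and h(2) = 57; gcd(3, 57) = 3, so d ≤ 3.
We prove 3 | 11^r - 8^r for all r ≥ 1 by induction on r.
For the base case r = 1: h(1) = 3 = 3·(1), so 3 | h(1).
For the inductive step, assume it holds for an arbitrary j ≥ 1, i.e. 3 | h(j). Then
11^{j+1} − 8^{j+1} = 11·11^j − 8·8^j = 11·(11^j − 8^j) + (3)·8^j. The first term is divisible by 3 by the inductive hypothesis, and the second term (3)·8^j is divisible by 3 since 3 | 3. Hence 3 | h(j+1).
This completes the induction.
Therefore the largest such d is 3.

d = 3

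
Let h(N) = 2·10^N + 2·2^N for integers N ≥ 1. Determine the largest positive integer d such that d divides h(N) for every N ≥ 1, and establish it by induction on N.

Computing the first values: h(1) = 24 and h(2) = 208; gcd(24, 208) = 8, so d ≤ 8.
We prove 8 | 2·10^N + 2·2^N for all N ≥ 1 by induction on N.
When N = 1: h(1) = 24 = 8·(3), so 8 | h(1).
For the inductive step, assume it holds for an arbitrary r ≥ 1, i.e. 8 | h(r). Then
h(r+1) − 10·h(r) = (2·10^(r+1) + 2·2^(r+1)) − 10·(2·10^r + 2·2^r) = (2)·2^r·(2 − 10) = (-16)·2^r. Since 8 | h(r) by the inductive hypothesis, 8 | 10·h(r); and 8 | -16 since -16 = 8·-2. Therefore 8 | h(r+1).
Hence, by induction on N, the claim holds for every N ≥ 1.
Therefore the largest such d is 8.

d = 8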